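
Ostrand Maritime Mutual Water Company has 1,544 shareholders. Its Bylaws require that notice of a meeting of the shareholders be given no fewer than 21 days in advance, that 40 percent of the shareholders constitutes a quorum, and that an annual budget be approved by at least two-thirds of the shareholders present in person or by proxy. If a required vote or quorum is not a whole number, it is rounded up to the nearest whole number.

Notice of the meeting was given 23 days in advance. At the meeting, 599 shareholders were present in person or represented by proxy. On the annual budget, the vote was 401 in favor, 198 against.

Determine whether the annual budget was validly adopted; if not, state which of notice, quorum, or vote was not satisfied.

Notice: 23 days given; 21 required. Satisfied.
Quorum: 40% of 1,544 = 617.60, rounded up to 618; 599 present. Not satisfied.
Vote: requires two-thirds of those present (599); 2/3 of 599 = 399.33, rounded up to 400, so 400 needed; 401 in favor. Satisfied.

Invalid — quorum requirement not satisfied.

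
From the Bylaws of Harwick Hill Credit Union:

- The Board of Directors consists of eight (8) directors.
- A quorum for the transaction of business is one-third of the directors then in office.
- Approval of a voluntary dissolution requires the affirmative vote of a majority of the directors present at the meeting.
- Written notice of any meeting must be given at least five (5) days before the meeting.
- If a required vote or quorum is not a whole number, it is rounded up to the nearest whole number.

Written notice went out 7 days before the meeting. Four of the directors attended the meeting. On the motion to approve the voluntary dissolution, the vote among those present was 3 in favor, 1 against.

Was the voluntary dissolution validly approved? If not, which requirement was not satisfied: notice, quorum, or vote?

Valid — all requirements satisfied.

Notice: 7 days given; 5 required (7 ≥ 5). Satisfied.
Quorum: 4 present; quorum is 3. Satisfied.
Vote: the voluntary dissolution requires a majority of the directors present (4). A majority of 4 is 3, so 3 affirmative votes are needed; 3 voted in favor. Satisfied.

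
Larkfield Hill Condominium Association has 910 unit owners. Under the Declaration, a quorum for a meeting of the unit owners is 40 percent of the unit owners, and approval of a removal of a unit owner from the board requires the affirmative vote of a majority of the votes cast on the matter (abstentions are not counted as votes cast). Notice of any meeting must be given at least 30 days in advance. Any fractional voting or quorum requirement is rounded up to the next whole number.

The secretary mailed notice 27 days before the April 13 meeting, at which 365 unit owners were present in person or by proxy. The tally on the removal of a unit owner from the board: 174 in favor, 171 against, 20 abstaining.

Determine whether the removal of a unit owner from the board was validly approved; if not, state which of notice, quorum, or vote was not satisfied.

Notice: 27 days given; 30 required. Not satisfied.
Quorum: 40% of 910 = 364; 365 present. Satisfied.
Vote: requires a majority of the votes cast (365 − 20 abstaining = 345); a majority of 345 is 173, so 173 needed; 174 in favor. Satisfied.

Invalid — notice requirement not satisfied.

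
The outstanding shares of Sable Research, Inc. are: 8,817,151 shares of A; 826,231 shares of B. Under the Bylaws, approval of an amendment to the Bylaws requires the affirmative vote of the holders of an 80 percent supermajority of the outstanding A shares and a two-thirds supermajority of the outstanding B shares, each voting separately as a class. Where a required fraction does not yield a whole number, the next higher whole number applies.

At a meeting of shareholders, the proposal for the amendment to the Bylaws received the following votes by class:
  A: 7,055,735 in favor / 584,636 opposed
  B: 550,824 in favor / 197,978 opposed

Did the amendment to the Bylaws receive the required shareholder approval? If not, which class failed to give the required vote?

Approved — every class gave the required vote.

A: 4/5 of 8817151 = 7053720.80, rounded up to 7053721; 7,053,721 required, 7,055,735 in favor — approved.
B: 2/3 of 826231 = 550820.67, rounded up to 550821; 550,821 required, 550,824 in favor — approved.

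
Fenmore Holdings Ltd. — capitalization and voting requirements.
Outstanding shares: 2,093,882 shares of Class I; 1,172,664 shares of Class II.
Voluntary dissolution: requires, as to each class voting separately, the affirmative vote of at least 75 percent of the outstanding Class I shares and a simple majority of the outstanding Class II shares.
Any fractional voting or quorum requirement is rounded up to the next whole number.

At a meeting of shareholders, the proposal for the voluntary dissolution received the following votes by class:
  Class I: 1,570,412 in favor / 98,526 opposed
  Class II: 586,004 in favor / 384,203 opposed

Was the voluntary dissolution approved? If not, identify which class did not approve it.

Not approved — the Class II shares did not give the required vote.

Class I: 3/4 of 2093882 = 1570411.50, rounded up to 1570412; 1,570,412 required, 1,570,412 in favor — approved.
Class II: a majority of 1172664 is 586333; 586,333 required, 586,004 in favor — not approved.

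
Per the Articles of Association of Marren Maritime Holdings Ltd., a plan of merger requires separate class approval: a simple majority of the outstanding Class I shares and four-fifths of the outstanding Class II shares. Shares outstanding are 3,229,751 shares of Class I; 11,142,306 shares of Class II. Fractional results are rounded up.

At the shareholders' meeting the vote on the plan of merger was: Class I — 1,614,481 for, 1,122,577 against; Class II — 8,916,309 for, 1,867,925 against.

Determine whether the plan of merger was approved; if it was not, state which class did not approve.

Class I: a majority of 3229751 is 1614876; 1,614,876 required, 1,614,481 in favor — not approved.
Class II: 4/5 of 11142306 = 8913844.80, rounded up to 8913845; 8,913,845 required, 8,916,309 in favor — approved.

Not approved — the Class I shares did not give the required vote.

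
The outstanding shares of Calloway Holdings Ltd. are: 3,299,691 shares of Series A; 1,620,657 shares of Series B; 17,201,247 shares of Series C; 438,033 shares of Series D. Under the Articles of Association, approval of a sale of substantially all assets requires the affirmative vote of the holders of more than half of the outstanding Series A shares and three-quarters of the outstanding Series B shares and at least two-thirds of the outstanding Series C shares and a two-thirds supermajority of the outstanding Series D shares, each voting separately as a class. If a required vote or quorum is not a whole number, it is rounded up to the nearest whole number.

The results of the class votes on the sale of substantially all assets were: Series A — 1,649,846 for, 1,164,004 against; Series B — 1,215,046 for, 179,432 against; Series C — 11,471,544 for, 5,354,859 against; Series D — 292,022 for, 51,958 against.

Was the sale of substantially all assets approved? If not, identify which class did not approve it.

Not approved — the Series B shares did not give the required vote.

Series A: a majority of 3299691 is 1649846; 1,649,846 required, 1,649,846 in favor — approved.
Series B: 3/4 of 1620657 = 1215492.75, rounded up to 1215493; 1,215,493 required, 1,215,046 in favor — not approved.
Series C: 2/3 of 17201247 = 11467498; 11,467,498 required, 11,471,544 in favor — approved.
Series D: 2/3 of 438033 = 292022; 292,022 required, 292,022 in favor — approved.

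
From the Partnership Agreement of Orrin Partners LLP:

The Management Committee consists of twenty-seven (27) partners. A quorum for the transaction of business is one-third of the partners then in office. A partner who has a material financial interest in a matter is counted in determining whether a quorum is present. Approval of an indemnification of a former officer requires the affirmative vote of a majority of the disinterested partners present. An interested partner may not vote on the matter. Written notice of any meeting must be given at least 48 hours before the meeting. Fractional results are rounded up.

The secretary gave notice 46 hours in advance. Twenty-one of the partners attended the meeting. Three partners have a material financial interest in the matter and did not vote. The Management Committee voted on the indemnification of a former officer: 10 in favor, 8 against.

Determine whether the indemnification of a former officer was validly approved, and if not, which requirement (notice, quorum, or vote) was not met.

Notice: 46 hours given; 48 required (46 < 48). Not satisfied.
Quorum: 21 present (interested partners count toward quorum); quorum is 9. Satisfied.
Vote: the indemnification of a former officer requires a majority of the disinterested partners present (21 − 3 = 18). A majority of 18 is 10, so 10 affirmative votes are needed; 10 voted in favor. Satisfied.

Invalid — notice requirement not satisfied.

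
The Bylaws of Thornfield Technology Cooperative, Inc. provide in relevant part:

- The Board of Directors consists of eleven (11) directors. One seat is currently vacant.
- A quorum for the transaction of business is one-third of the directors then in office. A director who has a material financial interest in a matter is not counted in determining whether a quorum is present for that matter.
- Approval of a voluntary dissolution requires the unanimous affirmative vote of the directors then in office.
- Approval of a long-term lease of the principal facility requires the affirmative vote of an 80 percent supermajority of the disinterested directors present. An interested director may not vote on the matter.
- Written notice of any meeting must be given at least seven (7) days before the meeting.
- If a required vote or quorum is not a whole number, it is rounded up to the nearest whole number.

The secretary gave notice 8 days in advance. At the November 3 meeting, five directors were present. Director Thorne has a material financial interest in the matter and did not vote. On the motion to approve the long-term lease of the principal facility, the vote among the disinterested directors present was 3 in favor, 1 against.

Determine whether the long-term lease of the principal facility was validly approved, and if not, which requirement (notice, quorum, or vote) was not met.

Invalid — vote requirement not satisfied.

Notice: 8 days given; 7 required (8 ≥ 7). Satisfied.
Quorum: 5 present, but the 1 interested director does not count, leaving 4. Quorum is 4. Satisfied.
Vote: the long-term lease of the principal facility requires four-fifths of the disinterested directors present (5 − 1 = 4). 4/5 of 4 = 3.20, rounded up to 4, so 4 affirmative votes are needed; 3 voted in favor. Not satisfied.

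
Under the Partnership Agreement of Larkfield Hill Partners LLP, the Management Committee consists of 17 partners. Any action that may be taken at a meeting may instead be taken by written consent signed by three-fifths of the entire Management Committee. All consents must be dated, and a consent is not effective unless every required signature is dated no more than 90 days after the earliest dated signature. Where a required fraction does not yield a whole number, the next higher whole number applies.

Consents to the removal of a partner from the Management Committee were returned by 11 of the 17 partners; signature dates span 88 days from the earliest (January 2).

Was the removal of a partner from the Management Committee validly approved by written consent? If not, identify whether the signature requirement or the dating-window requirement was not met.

Effective — both the signature and dating-window requirements are satisfied.

Signatures required: three-fifths of 17 — 3/5 of 17 = 10.20, rounded up to 11, so 11 needed; 11 signed. Sufficient.
Dating window: the latest signature is 88 days after the earliest; the limit is 90 days. Within the window.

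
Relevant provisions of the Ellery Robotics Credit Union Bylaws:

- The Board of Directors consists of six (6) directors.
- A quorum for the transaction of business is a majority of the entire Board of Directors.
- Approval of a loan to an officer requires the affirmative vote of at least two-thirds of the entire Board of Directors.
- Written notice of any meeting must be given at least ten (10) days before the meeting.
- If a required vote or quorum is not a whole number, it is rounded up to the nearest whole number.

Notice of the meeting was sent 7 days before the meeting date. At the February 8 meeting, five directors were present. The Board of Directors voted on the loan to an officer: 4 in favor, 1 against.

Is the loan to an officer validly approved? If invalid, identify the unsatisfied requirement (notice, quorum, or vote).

Invalid — notice requirement not satisfied.

Notice: 7 days given; 10 required (7 < 10). Not satisfied.
Quorum: 5 present; quorum is 4. Satisfied.
Vote: the loan to an officer requires two-thirds of the entire Board of Directors (6). 2/3 of 6 = 4, so 4 affirmative votes are needed; 4 voted in favor. Satisfied.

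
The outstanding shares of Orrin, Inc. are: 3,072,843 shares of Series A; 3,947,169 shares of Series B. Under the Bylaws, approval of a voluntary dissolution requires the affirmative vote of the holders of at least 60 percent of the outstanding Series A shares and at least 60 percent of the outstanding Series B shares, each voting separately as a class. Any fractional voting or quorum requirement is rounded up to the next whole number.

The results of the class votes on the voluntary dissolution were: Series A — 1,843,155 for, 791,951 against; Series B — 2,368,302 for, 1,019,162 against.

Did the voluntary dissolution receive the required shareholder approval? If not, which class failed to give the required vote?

Series A: 3/5 of 3072843 = 1843705.80, rounded up to 1843706; 1,843,706 required, 1,843,155 in favor — not approved.
Series B: 3/5 of 3947169 = 2368301.40, rounded up to 2368302; 2,368,302 required, 2,368,302 in favor — approved.

Not approved — the Series A shares did not give the required vote.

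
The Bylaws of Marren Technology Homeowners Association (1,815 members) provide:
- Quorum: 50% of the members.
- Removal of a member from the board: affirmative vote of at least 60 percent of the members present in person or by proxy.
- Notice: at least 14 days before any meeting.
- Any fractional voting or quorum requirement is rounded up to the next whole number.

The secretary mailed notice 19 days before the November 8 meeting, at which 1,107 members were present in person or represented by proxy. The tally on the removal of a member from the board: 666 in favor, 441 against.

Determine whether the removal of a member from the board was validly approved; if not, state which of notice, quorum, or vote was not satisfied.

Notice: 19 days given; 14 required. Satisfied.
Quorum: 50% of 1,815 = 907.50, rounded up to 908; 1,107 present. Satisfied.
Vote: requires three-fifths of those present (1,107); 3/5 of 1107 = 664.20, rounded up to 665, so 665 needed; 666 in favor. Satisfied.

Valid — all requirements satisfied.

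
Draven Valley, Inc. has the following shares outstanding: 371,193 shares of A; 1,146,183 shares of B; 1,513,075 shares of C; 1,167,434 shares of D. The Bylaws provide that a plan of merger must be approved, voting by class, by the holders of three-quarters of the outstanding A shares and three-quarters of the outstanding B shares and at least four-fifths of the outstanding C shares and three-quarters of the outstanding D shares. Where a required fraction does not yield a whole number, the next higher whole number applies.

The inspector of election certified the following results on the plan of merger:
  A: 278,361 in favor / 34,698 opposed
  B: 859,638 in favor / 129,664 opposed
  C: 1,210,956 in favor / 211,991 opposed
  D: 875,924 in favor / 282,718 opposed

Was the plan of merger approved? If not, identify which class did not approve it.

A: 3/4 of 371193 = 278394.75, rounded up to 278395; 278,395 required, 278,361 in favor — not approved.
B: 3/4 of 1146183 = 859637.25, rounded up to 859638; 859,638 required, 859,638 in favor — approved.
C: 4/5 of 1513075 = 1210460; 1,210,460 required, 1,210,956 in favor — approved.
D: 3/4 of 1167434 = 875575.50, rounded up to 875576; 875,576 required, 875,924 in favor — approved.

Not approved — the A shares did not give the required vote.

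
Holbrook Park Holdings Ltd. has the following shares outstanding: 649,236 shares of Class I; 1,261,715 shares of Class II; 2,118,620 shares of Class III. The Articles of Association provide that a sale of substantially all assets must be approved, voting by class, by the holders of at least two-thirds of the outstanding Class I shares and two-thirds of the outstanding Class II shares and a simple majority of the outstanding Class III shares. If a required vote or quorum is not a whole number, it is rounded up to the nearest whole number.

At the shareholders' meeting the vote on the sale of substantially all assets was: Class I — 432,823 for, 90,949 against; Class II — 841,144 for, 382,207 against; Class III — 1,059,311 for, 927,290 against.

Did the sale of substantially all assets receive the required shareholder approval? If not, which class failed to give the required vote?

Not approved — the Class I shares did not give the required vote.

Class I: 2/3 of 649236 = 432824; 432,824 required, 432,823 in favor — not approved.
Class II: 2/3 of 1261715 = 841143.33, rounded up to 841144; 841,144 required, 841,144 in favor — approved.
Class III: a majority of 2118620 is 1059311; 1,059,311 required, 1,059,311 in favor — approved.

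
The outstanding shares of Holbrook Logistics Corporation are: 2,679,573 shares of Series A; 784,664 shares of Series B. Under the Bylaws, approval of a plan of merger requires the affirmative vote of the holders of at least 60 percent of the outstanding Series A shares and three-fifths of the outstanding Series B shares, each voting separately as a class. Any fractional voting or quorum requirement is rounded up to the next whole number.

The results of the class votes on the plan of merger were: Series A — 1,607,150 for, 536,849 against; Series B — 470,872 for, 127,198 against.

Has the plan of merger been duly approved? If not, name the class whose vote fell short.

Series A: 3/5 of 2679573 = 1607743.80, rounded up to 1607744; 1,607,744 required, 1,607,150 in favor — not approved.
Series B: 3/5 of 784664 = 470798.40, rounded up to 470799; 470,799 required, 470,872 in favor — approved.

Not approved — the Series A shares did not give the required vote.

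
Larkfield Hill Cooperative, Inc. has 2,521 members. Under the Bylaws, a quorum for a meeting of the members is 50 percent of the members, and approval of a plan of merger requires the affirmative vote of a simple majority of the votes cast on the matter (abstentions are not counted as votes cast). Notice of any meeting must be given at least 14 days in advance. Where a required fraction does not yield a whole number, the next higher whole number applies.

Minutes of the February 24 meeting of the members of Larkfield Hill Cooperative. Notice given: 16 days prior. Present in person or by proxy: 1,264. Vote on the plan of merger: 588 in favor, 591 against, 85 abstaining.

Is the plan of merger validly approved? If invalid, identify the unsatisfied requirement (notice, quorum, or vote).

Invalid — vote requirement not satisfied.

Notice: 16 days given; 14 required. Satisfied.
Quorum: 50% of 2,521 = 1,260.50, rounded up to 1,261; 1,264 present. Satisfied.
Vote: requires a majority of the votes cast (1,264 − 85 abstaining = 1,179); a majority of 1179 is 590, so 590 needed; 588 in favor. Not satisfied.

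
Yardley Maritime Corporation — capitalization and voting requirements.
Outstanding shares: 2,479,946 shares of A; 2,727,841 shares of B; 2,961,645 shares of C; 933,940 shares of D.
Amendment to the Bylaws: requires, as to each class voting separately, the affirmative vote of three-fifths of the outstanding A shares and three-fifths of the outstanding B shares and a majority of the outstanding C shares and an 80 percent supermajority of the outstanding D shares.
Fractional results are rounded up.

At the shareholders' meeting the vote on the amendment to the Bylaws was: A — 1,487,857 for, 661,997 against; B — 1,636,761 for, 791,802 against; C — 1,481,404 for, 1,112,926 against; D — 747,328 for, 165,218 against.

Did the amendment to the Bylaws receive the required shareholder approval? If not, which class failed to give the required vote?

A: 3/5 of 2479946 = 1487967.60, rounded up to 1487968; 1,487,968 required, 1,487,857 in favor — not approved.
B: 3/5 of 2727841 = 1636704.60, rounded up to 1636705; 1,636,705 required, 1,636,761 in favor — approved.
C: a majority of 2961645 is 1480823; 1,480,823 required, 1,481,404 in favor — approved.
D: 4/5 of 933940 = 747152; 747,152 required, 747,328 in favor — approved.

Not approved — the A shares did not give the required vote.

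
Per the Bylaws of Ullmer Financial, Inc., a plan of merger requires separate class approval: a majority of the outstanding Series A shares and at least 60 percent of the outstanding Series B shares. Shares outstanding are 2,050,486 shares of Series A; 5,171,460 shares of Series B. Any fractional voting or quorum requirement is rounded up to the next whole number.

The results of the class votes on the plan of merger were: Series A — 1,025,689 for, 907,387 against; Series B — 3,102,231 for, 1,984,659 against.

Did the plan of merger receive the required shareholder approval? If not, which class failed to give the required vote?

Series A: a majority of 2050486 is 1025244; 1,025,244 required, 1,025,689 in favor — approved.
Series B: 3/5 of 5171460 = 3102876; 3,102,876 required, 3,102,231 in favor — not approved.

Not approved — the Series B shares did not give the required vote.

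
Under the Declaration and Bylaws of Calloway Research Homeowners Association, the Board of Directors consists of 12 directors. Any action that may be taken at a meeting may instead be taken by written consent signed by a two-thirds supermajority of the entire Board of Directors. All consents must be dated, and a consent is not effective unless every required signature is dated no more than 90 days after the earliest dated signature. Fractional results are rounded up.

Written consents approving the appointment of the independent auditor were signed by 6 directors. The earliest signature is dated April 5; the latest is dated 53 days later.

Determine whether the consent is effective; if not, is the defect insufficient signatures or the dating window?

Signatures required: a two-thirds supermajority of 12 — 2/3 of 12 = 8, so 8 needed; 6 signed. Insufficient.
Dating window: the latest signature is 53 days after the earliest; the limit is 90 days. Within the window.

Not effective — insufficient signatures.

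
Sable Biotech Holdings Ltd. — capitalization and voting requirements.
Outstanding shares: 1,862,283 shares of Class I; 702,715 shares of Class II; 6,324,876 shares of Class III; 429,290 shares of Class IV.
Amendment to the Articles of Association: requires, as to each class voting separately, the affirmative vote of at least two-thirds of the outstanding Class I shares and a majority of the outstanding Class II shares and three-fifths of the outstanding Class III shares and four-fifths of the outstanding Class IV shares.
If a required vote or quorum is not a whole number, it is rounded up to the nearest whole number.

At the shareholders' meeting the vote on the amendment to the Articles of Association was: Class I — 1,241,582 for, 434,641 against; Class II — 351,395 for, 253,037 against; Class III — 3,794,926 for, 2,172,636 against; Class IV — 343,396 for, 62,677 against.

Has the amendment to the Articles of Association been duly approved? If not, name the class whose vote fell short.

Class I: 2/3 of 1862283 = 1241522; 1,241,522 required, 1,241,582 in favor — approved.
Class II: a majority of 702715 is 351358; 351,358 required, 351,395 in favor — approved.
Class III: 3/5 of 6324876 = 3794925.60, rounded up to 3794926; 3,794,926 required, 3,794,926 in favor — approved.
Class IV: 4/5 of 429290 = 343432; 343,432 required, 343,396 in favor — not approved.

Not approved — the Class IV shares did not give the required vote.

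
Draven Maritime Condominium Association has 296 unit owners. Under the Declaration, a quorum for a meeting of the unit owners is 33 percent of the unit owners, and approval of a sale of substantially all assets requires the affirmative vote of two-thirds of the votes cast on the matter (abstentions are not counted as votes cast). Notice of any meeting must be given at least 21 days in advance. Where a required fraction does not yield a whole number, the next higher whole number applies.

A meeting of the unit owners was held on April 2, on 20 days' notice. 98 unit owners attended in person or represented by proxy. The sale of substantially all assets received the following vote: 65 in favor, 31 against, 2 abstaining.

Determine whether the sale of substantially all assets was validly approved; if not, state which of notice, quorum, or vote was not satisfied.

Invalid — notice requirement not satisfied.

Notice: 20 days given; 21 required. Not satisfied.
Quorum: 33% of 296 = 97.68, rounded up to 98; 98 present. Satisfied.
Vote: requires two-thirds of the votes cast (98 − 2 abstaining = 96); 2/3 of 96 = 64, so 64 needed; 65 in favor. Satisfied.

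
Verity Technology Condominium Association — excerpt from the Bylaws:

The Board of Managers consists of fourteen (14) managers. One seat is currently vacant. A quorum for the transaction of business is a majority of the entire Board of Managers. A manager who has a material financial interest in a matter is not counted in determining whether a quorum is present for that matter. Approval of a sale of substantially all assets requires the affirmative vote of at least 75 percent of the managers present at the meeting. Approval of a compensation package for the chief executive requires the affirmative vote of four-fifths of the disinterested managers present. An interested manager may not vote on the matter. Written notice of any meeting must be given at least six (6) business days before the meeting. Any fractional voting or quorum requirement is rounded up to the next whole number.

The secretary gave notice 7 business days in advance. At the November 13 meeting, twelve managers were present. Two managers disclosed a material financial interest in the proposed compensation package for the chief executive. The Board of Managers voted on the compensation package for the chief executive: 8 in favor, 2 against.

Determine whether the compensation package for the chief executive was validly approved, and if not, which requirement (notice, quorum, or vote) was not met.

Valid — all requirements satisfied.

Notice: 7 business days given; 6 required (7 ≥ 6). Satisfied.
Quorum: 12 present, but the 2 interested managers do not count, leaving 10. Quorum is 8. Satisfied.
Vote: the compensation package for the chief executive requires four-fifths of the disinterested managers present (12 − 2 = 10). 4/5 of 10 = 8, so 8 affirmative votes are needed; 8 voted in favor. Satisfied.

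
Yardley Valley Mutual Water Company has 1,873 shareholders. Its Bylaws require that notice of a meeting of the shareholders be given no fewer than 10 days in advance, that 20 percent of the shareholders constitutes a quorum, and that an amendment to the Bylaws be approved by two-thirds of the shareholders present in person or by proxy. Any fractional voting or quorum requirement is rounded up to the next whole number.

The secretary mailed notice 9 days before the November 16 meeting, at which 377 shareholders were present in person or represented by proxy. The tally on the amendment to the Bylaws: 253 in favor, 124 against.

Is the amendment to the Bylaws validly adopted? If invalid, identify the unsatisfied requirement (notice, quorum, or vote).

Invalid — notice requirement not satisfied.

Notice: 9 days given; 10 required. Not satisfied.
Quorum: 20% of 1,873 = 374.60, rounded up to 375; 377 present. Satisfied.
Vote: requires two-thirds of those present (377); 2/3 of 377 = 251.33, rounded up to 252, so 252 needed; 253 in favor. Satisfied.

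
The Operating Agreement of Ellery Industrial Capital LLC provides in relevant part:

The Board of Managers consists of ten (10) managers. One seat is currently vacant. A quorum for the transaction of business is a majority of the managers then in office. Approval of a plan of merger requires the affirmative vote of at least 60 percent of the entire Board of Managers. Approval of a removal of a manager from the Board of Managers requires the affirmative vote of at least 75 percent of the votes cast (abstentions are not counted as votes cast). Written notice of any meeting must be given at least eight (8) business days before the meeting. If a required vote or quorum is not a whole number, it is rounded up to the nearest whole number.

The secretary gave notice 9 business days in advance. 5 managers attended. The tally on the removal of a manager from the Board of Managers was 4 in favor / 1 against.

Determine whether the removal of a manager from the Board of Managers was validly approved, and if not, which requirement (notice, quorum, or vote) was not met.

Notice: 9 business days given; 8 required (9 ≥ 8). Satisfied.
Quorum: 5 present; quorum is 5. Satisfied.
Vote: the removal of a manager from the Board of Managers requires three-fourths of the votes cast (5). 3/4 of 5 = 3.75, rounded up to 4, so 4 affirmative votes are needed; 4 voted in favor. Satisfied.

Valid — all requirements satisfied.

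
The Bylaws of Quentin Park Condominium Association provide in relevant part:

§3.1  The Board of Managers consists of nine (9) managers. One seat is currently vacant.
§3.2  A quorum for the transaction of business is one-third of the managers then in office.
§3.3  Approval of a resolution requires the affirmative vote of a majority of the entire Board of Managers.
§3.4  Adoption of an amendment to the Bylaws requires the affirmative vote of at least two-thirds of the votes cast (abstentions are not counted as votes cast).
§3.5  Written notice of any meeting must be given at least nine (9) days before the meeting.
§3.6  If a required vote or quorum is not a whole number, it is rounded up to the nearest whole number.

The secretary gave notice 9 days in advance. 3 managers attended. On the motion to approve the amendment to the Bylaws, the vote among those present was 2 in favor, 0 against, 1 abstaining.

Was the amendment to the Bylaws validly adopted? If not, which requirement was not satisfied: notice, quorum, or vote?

Notice: 9 days given; 9 required (9 ≥ 9). Satisfied.
Quorum: 3 present; quorum is 3. Satisfied.
Vote: the amendment to the Bylaws requires two-thirds of the votes cast (3 present − 1 abstaining = 2). 2/3 of 2 = 1.33, rounded up to 2, so 2 affirmative votes are needed; 2 voted in favor. Satisfied.

Valid — all requirements satisfied.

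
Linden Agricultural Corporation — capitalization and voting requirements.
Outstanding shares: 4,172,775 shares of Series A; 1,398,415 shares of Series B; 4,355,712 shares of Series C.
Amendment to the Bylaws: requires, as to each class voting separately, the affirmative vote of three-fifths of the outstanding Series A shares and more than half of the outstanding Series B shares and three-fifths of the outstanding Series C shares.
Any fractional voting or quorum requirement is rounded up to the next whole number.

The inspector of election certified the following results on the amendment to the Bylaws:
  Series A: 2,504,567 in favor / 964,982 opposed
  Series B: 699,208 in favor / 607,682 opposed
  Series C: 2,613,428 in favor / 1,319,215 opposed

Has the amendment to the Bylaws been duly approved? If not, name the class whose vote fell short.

Series A: 3/5 of 4172775 = 2503665; 2,503,665 required, 2,504,567 in favor — approved.
Series B: a majority of 1398415 is 699208; 699,208 required, 699,208 in favor — approved.
Series C: 3/5 of 4355712 = 2613427.20, rounded up to 2613428; 2,613,428 required, 2,613,428 in favor — approved.

Approved — every class gave the required vote.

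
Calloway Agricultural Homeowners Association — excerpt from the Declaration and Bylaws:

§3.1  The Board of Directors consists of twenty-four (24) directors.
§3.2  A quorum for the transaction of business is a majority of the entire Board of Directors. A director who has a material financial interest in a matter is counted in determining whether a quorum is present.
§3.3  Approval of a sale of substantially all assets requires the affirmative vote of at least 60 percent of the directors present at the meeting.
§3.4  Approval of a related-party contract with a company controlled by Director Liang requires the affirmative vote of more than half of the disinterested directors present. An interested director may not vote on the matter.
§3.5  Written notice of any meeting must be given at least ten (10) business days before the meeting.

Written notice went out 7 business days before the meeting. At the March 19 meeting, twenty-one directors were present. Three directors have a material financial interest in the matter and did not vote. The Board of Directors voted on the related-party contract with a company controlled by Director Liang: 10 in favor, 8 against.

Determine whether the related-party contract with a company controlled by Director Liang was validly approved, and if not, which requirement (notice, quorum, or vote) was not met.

Invalid — notice requirement not satisfied.

Notice: 7 business days given; 10 required (7 < 10). Not satisfied.
Quorum: 21 present (interested directors count toward quorum); quorum is 13. Satisfied.
Vote: the related-party contract with a company controlled by Director Liang requires a majority of the disinterested directors present (21 − 3 = 18). A majority of 18 is 10, so 10 affirmative votes are needed; 10 voted in favor. Satisfied.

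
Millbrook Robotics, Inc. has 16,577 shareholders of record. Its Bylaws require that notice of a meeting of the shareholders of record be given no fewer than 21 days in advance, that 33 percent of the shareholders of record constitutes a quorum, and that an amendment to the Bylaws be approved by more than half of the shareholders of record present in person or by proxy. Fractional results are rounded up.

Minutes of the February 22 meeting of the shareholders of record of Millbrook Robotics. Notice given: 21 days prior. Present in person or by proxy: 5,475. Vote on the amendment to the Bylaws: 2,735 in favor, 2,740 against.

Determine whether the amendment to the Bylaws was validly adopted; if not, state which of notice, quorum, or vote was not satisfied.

Notice: 21 days given; 21 required. Satisfied.
Quorum: 33% of 16,577 = 5,470.41, rounded up to 5,471; 5,475 present. Satisfied.
Vote: requires a majority of those present (5,475); a majority of 5475 is 2738, so 2,738 needed; 2,735 in favor. Not satisfied.

Invalid — vote requirement not satisfied.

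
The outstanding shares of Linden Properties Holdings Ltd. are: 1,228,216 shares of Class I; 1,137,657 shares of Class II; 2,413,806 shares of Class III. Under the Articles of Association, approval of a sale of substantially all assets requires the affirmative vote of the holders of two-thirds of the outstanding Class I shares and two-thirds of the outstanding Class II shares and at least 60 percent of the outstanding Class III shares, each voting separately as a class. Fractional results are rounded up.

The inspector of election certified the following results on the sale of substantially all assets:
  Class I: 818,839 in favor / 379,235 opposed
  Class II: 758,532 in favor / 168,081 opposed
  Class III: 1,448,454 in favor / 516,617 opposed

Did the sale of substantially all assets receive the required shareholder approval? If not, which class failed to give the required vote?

Approved — every class gave the required vote.

Class I: 2/3 of 1228216 = 818810.67, rounded up to 818811; 818,811 required, 818,839 in favor — approved.
Class II: 2/3 of 1137657 = 758438; 758,438 required, 758,532 in favor — approved.
Class III: 3/5 of 2413806 = 1448283.60, rounded up to 1448284; 1,448,284 required, 1,448,454 in favor — approved.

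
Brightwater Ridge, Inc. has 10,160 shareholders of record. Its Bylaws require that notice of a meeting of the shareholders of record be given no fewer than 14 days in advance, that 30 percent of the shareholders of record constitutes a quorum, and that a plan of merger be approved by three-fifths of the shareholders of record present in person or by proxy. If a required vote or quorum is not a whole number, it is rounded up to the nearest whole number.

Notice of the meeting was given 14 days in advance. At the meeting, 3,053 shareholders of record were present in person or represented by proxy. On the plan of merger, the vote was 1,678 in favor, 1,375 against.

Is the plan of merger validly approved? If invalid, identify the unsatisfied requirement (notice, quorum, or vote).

Invalid — vote requirement not satisfied.

Notice: 14 days given; 14 required. Satisfied.
Quorum: 30% of 10,160 = 3,048; 3,053 present. Satisfied.
Vote: requires three-fifths of those present (3,053); 3/5 of 3053 = 1831.80, rounded up to 1832, so 1,832 needed; 1,678 in favor. Not satisfied.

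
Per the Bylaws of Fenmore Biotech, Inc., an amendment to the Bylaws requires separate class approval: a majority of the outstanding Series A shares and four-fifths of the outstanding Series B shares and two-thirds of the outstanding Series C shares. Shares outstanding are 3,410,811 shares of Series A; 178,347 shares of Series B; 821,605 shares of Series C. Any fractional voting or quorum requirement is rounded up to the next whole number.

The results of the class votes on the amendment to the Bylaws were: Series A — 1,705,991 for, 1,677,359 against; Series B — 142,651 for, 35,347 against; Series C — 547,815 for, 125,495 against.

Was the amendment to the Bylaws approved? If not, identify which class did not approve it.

Not approved — the Series B shares did not give the required vote.

Series A: a majority of 3410811 is 1705406; 1,705,406 required, 1,705,991 in favor — approved.
Series B: 4/5 of 178347 = 142677.60, rounded up to 142678; 142,678 required, 142,651 in favor — not approved.
Series C: 2/3 of 821605 = 547736.67, rounded up to 547737; 547,737 required, 547,815 in favor — approved.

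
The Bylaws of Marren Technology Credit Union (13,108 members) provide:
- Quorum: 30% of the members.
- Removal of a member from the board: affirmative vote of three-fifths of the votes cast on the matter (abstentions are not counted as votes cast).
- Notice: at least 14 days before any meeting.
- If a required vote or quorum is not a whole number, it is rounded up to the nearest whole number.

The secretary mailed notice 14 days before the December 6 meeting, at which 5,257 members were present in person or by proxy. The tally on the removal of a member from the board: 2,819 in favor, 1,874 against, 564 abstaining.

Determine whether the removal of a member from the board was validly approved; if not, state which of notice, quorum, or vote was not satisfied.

Notice: 14 days given; 14 required. Satisfied.
Quorum: 30% of 13,108 = 3,932.40, rounded up to 3,933; 5,257 present. Satisfied.
Vote: requires three-fifths of the votes cast (5,257 − 564 abstaining = 4,693); 3/5 of 4693 = 2815.80, rounded up to 2816, so 2,816 needed; 2,819 in favor. Satisfied.

Valid — all requirements satisfied.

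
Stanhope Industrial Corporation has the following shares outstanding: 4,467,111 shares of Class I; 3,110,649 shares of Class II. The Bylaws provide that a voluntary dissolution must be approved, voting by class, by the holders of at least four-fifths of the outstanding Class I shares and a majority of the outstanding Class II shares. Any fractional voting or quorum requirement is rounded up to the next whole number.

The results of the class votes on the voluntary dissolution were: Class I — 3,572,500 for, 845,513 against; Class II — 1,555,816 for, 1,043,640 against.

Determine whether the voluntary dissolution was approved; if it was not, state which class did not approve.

Not approved — the Class I shares did not give the required vote.

Class I: 4/5 of 4467111 = 3573688.80, rounded up to 3573689; 3,573,689 required, 3,572,500 in favor — not approved.
Class II: a majority of 3110649 is 1555325; 1,555,325 required, 1,555,816 in favor — approved.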